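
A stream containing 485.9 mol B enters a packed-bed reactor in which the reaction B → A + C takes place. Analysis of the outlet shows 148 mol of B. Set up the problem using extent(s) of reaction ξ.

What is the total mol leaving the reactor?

For B: n = n₀ − 1ξ → 148 = 485.9 − 1ξ, giving ξ = 337.9 mol.
Outlet amounts (n = n₀ + ν ξ):
  B: 485.9 − 1(337.9) = 148
  A: 0 + 1(337.9) = 337.9
  C: 0 + 1(337.9) = 337.9
Total out = 148 + 337.9 + 337.9 = 823.8 mol.

824 mol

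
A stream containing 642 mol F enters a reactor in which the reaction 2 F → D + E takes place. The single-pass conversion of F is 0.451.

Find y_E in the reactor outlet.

0.226

F reacted = 0.451 × 642 = 289.5 mol; ν_F = −2, so ξ = 289.5/2 = 144.8 mol.
Outlet amounts (n = n₀ + ν ξ):
  F: 642 − 2(144.8) = 352.5
  D: 0 + 1(144.8) = 144.8
  E: 0 + 1(144.8) = 144.8
Total out = 642 mol; y_E = 144.8 / 642 = 0.2255.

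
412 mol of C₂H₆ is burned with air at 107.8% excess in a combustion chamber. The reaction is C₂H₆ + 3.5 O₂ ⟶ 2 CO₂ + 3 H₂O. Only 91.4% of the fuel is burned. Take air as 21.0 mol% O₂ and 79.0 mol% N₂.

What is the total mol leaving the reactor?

Stoichiometric O₂ = 3.5 × 412 = 1442 mol; O₂ fed = 1442 × 2.078 = 2996 mol.
N₂ fed = 2996 × 79/21 = 11270 mol.
Fuel reacted = 0.914 × 412 → ξ = 376.6 mol.
Outlet (n = n₀ + ν ξ):
  C₂H₆: 412 − 1(376.6) = 35.43
  O₂: 2996 − 3.5(376.6) = 1678
  N₂: 11270 (inert)
  CO₂: 0 + 2(376.6) = 753.1
  H₂O: 0 + 3(376.6) = 1130
Total out = 35.43 + 1678 + 11270 + 753.1 + 1130 = 14870 mol.

14900 mol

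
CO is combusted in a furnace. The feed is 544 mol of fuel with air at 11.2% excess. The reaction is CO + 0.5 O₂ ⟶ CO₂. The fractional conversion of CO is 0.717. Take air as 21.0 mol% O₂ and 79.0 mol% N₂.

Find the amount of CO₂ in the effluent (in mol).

390 mol

Stoichiometric O₂ = 0.5 × 544 = 272 mol; O₂ fed = 272 × 1.112 = 302.5 mol.
N₂ fed = 302.5 × 79/21 = 1138 mol.
Fuel reacted = 0.717 × 544 → ξ = 390 mol.
Outlet (n = n₀ + ν ξ):
  CO: 544 − 1(390) = 154
  O₂: 302.5 − 0.5(390) = 107.4
  N₂: 1138 (inert)
  CO₂: 0 + 1(390) = 390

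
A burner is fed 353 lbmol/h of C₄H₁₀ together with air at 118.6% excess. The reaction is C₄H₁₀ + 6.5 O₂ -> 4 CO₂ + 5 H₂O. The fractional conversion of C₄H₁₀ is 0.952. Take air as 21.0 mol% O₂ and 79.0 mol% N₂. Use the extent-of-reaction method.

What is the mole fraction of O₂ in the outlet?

0.114

Stoichiometric O₂ = 6.5 × 353 = 2294 lbmol/h; O₂ fed = 2294 × 2.186 = 5016 lbmol/h.
N₂ fed = 5016 × 79/21 = 18870 lbmol/h.
Fuel reacted = 0.952 × 353 → ξ = 336.1 lbmol/h.
Outlet (n = n₀ + ν ξ):
  C₄H₁₀: 353 − 1(336.1) = 16.94
  O₂: 5016 − 6.5(336.1) = 2831
  N₂: 18870 (inert)
  CO₂: 0 + 4(336.1) = 1344
  H₂O: 0 + 5(336.1) = 1680
Total out = 24740 lbmol/h; y_O₂ = 2831 / 24740 = 0.1144.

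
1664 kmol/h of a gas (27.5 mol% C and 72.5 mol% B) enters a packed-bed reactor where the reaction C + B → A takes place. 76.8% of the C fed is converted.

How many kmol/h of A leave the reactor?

351 kmol/h

C reacted = 0.768 × 457.6 = 351.4 kmol/h; ν_C = −1, so ξ = 351.4/1 = 351.4 kmol/h.
Outlet amounts (n = n₀ + ν ξ):
  C: 457.6 − 1(351.4) = 106.2
  B: 1206 − 1(351.4) = 855
  A: 0 + 1(351.4) = 351.4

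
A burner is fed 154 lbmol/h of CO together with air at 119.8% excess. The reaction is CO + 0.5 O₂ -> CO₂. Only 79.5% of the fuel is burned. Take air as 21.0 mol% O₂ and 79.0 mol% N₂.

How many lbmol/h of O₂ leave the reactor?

Stoichiometric O₂ = 0.5 × 154 = 77 lbmol/h; O₂ fed = 77 × 2.198 = 169.2 lbmol/h.
N₂ fed = 169.2 × 79/21 = 636.7 lbmol/h.
Fuel reacted = 0.795 × 154 → ξ = 122.4 lbmol/h.
Outlet (n = n₀ + ν ξ):
  CO: 154 − 1(122.4) = 31.57
  O₂: 169.2 − 0.5(122.4) = 108
  N₂: 636.7 (inert)
  CO₂: 0 + 1(122.4) = 122.4

108 lbmol/h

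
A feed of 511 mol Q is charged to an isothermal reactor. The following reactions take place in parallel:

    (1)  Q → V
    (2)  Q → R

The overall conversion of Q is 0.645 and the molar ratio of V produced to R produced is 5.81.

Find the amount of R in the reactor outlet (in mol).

Conversion of Q: Q consumed = 0.645 × 511 = 329.6 mol = 1ξ₁ + 1ξ₂.
Selectivity: 1ξ₁ / (1ξ₂) = 5.81 → ξ₁ = 5.81 ξ₂.
Substitute: (1·5.81 + 1) ξ₂ = 329.6 → ξ₂ = 48.4 mol, ξ₁ = 281.2 mol.
Outlet amounts (n = n₀ + Σ ν·ξ):
  Q: 511 − 1(281.2) − 1(48.4) = 181.4
  V: 0 + 1(281.2) = 281.2
  R: 0 + 1(48.4) = 48.4

48.4 mol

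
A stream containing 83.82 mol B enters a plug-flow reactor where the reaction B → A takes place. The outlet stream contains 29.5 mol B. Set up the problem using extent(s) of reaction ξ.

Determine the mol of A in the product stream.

For B: n = n₀ − 1ξ → 29.5 = 83.82 − 1ξ, giving ξ = 54.32 mol.
Outlet amounts (n = n₀ + ν ξ):
  B: 83.82 − 1(54.32) = 29.5
  A: 0 + 1(54.32) = 54.32

54.3 mol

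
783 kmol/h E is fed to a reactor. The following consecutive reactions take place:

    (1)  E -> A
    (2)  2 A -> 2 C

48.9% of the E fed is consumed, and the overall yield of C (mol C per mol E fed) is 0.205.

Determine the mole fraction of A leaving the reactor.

0.284

Conversion of E: E consumed = 1ξ₁ = 0.489 × 783 → ξ₁ = 382.9 kmol/h.
Yield of C: 2ξ₂ / 783 = 0.205 → ξ₂ = 80.26 kmol/h.
Outlet amounts (n = n₀ + Σ ν·ξ):
  E: 783 − 1(382.9) = 400.1
  A: 0 + 1(382.9) − 2(80.26) = 222.4
  C: 0 + 2(80.26) = 160.5
Total out = 783 kmol/h; y_A = 222.4 / 783 = 0.284.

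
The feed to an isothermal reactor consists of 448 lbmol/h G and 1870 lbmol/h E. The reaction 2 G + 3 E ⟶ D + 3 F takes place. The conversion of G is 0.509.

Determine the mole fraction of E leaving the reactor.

0.693

G reacted = 0.509 × 448 = 228 lbmol/h; ν_G = −2, so ξ = 228/2 = 114 lbmol/h.
Outlet amounts (n = n₀ + ν ξ):
  G: 448 − 2(114) = 220
  E: 1870 − 3(114) = 1528
  D: 0 + 1(114) = 114
  F: 0 + 3(114) = 342
Total out = 2204 lbmol/h; y_E = 1528 / 2204 = 0.6933.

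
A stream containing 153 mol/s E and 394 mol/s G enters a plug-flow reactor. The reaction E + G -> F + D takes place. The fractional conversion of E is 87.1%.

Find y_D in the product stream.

0.244

E reacted = 0.871 × 153 = 133.3 mol/s; ν_E = −1, so ξ = 133.3/1 = 133.3 mol/s.
Outlet amounts (n = n₀ + ν ξ):
  E: 153 − 1(133.3) = 19.74
  G: 394 − 1(133.3) = 260.7
  F: 0 + 1(133.3) = 133.3
  D: 0 + 1(133.3) = 133.3
Total out = 547 mol/s; y_D = 133.3 / 547 = 0.2436.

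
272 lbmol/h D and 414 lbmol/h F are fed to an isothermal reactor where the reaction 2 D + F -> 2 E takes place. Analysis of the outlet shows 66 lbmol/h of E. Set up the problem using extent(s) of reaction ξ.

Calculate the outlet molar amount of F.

381 lbmol/h

For E: n = n₀ + 2ξ → 66 = 0 + 2ξ, giving ξ = 33 lbmol/h.
Outlet amounts (n = n₀ + ν ξ):
  D: 272 − 2(33) = 206
  F: 414 − 1(33) = 381
  E: 0 + 2(33) = 66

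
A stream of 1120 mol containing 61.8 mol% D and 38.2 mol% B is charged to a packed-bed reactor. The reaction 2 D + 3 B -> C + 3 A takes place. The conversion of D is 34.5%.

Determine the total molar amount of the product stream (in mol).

1000 mol

D reacted = 0.345 × 692.2 = 238.8 mol; ν_D = −2, so ξ = 238.8/2 = 119.4 mol.
Outlet amounts (n = n₀ + ν ξ):
  D: 692.2 − 2(119.4) = 453.4
  B: 427.8 − 3(119.4) = 69.65
  C: 0 + 1(119.4) = 119.4
  A: 0 + 3(119.4) = 358.2
Total out = 453.4 + 69.65 + 119.4 + 358.2 = 1001 mol.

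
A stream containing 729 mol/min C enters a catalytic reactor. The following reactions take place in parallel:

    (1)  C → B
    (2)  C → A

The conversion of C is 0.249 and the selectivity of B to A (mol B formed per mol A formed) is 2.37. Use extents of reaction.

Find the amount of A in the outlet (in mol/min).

Conversion of C: C consumed = 0.249 × 729 = 181.5 mol/min = 1ξ₁ + 1ξ₂.
Selectivity: 1ξ₁ / (1ξ₂) = 2.37 → ξ₁ = 2.37 ξ₂.
Substitute: (1·2.37 + 1) ξ₂ = 181.5 → ξ₂ = 53.86 mol/min, ξ₁ = 127.7 mol/min.
Outlet amounts (n = n₀ + Σ ν·ξ):
  C: 729 − 1(127.7) − 1(53.86) = 547.5
  B: 0 + 1(127.7) = 127.7
  A: 0 + 1(53.86) = 53.86

53.9 mol/min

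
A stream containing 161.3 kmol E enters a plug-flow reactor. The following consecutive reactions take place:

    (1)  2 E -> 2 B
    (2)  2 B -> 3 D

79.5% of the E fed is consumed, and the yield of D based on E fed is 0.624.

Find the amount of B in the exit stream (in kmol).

61.1 kmol

Conversion of E: E consumed = 2ξ₁ = 0.795 × 161.3 → ξ₁ = 64.12 kmol.
Yield of D: 3ξ₂ / 161.3 = 0.624 → ξ₂ = 33.55 kmol.
Outlet amounts (n = n₀ + Σ ν·ξ):
  E: 161.3 − 2(64.12) = 33.07
  B: 0 + 2(64.12) − 2(33.55) = 61.13
  D: 0 + 3(33.55) = 100.7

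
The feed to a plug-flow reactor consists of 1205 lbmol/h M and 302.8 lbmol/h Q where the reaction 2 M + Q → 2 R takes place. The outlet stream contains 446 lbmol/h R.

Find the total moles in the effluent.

For R: n = n₀ + 2ξ → 446 = 0 + 2ξ, giving ξ = 223 lbmol/h.
Outlet amounts (n = n₀ + ν ξ):
  M: 1205 − 2(223) = 759
  Q: 302.8 − 1(223) = 79.8
  R: 0 + 2(223) = 446
Total out = 759 + 79.8 + 446 = 1285 lbmol/h.

1280 lbmol/h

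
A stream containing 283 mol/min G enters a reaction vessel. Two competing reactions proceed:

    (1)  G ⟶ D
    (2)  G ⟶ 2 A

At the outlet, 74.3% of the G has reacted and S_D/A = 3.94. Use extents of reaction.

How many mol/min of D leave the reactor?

187 mol/min

Conversion of G: G consumed = 0.743 × 283 = 210.3 mol/min = 1ξ₁ + 1ξ₂.
Selectivity: 1ξ₁ / (2ξ₂) = 3.94 → ξ₁ = 7.88 ξ₂.
Substitute: (1·7.88 + 1) ξ₂ = 210.3 → ξ₂ = 23.68 mol/min, ξ₁ = 186.6 mol/min.
Outlet amounts (n = n₀ + Σ ν·ξ):
  G: 283 − 1(186.6) − 1(23.68) = 72.73
  D: 0 + 1(186.6) = 186.6
  A: 0 + 2(23.68) = 47.36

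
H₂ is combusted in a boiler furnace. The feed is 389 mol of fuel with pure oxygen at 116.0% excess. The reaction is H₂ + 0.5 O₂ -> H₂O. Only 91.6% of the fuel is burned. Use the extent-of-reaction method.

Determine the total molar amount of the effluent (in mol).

631 mol

Stoichiometric O₂ = 0.5 × 389 = 194.5 mol; O₂ fed = 194.5 × 2.160 = 420.1 mol.
Fuel reacted = 0.916 × 389 → ξ = 356.3 mol.
Outlet (n = n₀ + ν ξ):
  H₂: 389 − 1(356.3) = 32.68
  O₂: 420.1 − 0.5(356.3) = 242
  H₂O: 0 + 1(356.3) = 356.3
Total out = 32.68 + 242 + 356.3 = 631 mol.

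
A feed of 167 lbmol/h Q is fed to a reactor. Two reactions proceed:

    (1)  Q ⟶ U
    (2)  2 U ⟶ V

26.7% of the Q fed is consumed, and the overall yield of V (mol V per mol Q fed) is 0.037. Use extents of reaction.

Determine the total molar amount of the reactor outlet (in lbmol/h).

161 lbmol/h

Conversion of Q: Q consumed = 1ξ₁ = 0.267 × 167 → ξ₁ = 44.59 lbmol/h.
Yield of V: 1ξ₂ / 167 = 0.037 → ξ₂ = 6.179 lbmol/h.
Outlet amounts (n = n₀ + Σ ν·ξ):
  Q: 167 − 1(44.59) = 122.4
  U: 0 + 1(44.59) − 2(6.179) = 32.23
  V: 0 + 1(6.179) = 6.179
Total out = 122.4 + 32.23 + 6.179 = 160.8 lbmol/h.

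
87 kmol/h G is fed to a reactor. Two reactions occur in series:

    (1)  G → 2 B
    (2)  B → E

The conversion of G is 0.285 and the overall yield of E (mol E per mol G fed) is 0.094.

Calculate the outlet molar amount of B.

Conversion of G: G consumed = 1ξ₁ = 0.285 × 87 → ξ₁ = 24.79 kmol/h.
Yield of E: 1ξ₂ / 87 = 0.094 → ξ₂ = 8.178 kmol/h.
Outlet amounts (n = n₀ + Σ ν·ξ):
  G: 87 − 1(24.79) = 62.2
  B: 0 + 2(24.79) − 1(8.178) = 41.41
  E: 0 + 1(8.178) = 8.178

41.4 kmol/h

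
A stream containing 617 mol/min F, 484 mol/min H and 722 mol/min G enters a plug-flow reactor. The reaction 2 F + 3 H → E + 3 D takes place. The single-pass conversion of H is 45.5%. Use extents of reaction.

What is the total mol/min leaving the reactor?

1750 mol/min

H reacted = 0.455 × 484 = 220.2 mol/min; ν_H = −3, so ξ = 220.2/3 = 73.41 mol/min.
Outlet amounts (n = n₀ + ν ξ):
  F: 617 − 2(73.41) = 470.2
  H: 484 − 3(73.41) = 263.8
  E: 0 + 1(73.41) = 73.41
  D: 0 + 3(73.41) = 220.2
  G: 722 (inert)
Total out = 470.2 + 263.8 + 73.41 + 220.2 + 722 = 1750 mol/min.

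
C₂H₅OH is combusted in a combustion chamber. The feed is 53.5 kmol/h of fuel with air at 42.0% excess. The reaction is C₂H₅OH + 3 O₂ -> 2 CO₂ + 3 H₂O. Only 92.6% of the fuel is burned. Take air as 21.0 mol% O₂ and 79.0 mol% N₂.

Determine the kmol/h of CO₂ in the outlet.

99.1 kmol/h

Stoichiometric O₂ = 3 × 53.5 = 160.5 kmol/h; O₂ fed = 160.5 × 1.420 = 227.9 kmol/h.
N₂ fed = 227.9 × 79/21 = 857.4 kmol/h.
Fuel reacted = 0.926 × 53.5 → ξ = 49.54 kmol/h.
Outlet (n = n₀ + ν ξ):
  C₂H₅OH: 53.5 − 1(49.54) = 3.959
  O₂: 227.9 − 3(49.54) = 79.29
  N₂: 857.4 (inert)
  CO₂: 0 + 2(49.54) = 99.08
  H₂O: 0 + 3(49.54) = 148.6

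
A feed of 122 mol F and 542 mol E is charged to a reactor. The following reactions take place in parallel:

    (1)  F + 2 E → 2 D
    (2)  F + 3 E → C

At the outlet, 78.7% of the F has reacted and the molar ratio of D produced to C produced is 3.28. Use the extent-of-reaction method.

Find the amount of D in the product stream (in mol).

Conversion of F: F consumed = 0.787 × 122 = 96.01 mol = 1ξ₁ + 1ξ₂.
Selectivity: 2ξ₁ / (1ξ₂) = 3.28 → ξ₁ = 1.64 ξ₂.
Substitute: (1·1.64 + 1) ξ₂ = 96.01 → ξ₂ = 36.37 mol, ξ₁ = 59.65 mol.
Outlet amounts (n = n₀ + Σ ν·ξ):
  F: 122 − 1(59.65) − 1(36.37) = 25.99
  E: 542 − 2(59.65) − 3(36.37) = 313.6
  D: 0 + 2(59.65) = 119.3
  C: 0 + 1(36.37) = 36.37

119 mol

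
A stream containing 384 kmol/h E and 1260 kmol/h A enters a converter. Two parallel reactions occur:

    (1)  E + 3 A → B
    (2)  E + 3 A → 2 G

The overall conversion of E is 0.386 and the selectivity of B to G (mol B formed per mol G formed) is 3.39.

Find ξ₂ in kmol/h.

Conversion of E: E consumed = 0.386 × 384 = 148.2 kmol/h = 1ξ₁ + 1ξ₂.
Selectivity: 1ξ₁ / (2ξ₂) = 3.39 → ξ₁ = 6.78 ξ₂.
Substitute: (1·6.78 + 1) ξ₂ = 148.2 → ξ₂ = 19.05 kmol/h, ξ₁ = 129.2 kmol/h.
Outlet amounts (n = n₀ + Σ ν·ξ):
  E: 384 − 1(129.2) − 1(19.05) = 235.8
  A: 1260 − 3(129.2) − 3(19.05) = 815.3
  B: 0 + 1(129.2) = 129.2
  G: 0 + 2(19.05) = 38.1

ξ₂ = 19.1 kmol/h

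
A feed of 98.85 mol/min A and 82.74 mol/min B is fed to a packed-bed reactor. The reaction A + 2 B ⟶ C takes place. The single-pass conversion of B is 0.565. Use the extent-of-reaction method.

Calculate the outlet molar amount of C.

23.4 mol/min

B reacted = 0.565 × 82.74 = 46.75 mol/min; ν_B = −2, so ξ = 46.75/2 = 23.37 mol/min.
Outlet amounts (n = n₀ + ν ξ):
  A: 98.85 − 1(23.37) = 75.48
  B: 82.74 − 2(23.37) = 35.99
  C: 0 + 1(23.37) = 23.37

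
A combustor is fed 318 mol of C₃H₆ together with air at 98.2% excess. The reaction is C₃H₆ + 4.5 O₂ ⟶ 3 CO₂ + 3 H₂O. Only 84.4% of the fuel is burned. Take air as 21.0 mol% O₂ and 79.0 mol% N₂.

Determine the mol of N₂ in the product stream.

10700 mol

Stoichiometric O₂ = 4.5 × 318 = 1431 mol; O₂ fed = 1431 × 1.982 = 2836 mol.
N₂ fed = 2836 × 79/21 = 10670 mol.
Fuel reacted = 0.844 × 318 → ξ = 268.4 mol.
Outlet (n = n₀ + ν ξ):
  C₃H₆: 318 − 1(268.4) = 49.61
  O₂: 2836 − 4.5(268.4) = 1628
  N₂: 10670 (inert)
  CO₂: 0 + 3(268.4) = 805.2
  H₂O: 0 + 3(268.4) = 805.2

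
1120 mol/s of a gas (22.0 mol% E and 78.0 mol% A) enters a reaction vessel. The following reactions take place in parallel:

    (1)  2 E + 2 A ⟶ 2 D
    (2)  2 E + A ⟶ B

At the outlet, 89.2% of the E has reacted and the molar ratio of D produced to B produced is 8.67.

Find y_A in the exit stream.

Conversion of E: E consumed = 0.892 × 246.4 = 219.8 mol/s = 2ξ₁ + 2ξ₂.
Selectivity: 2ξ₁ / (1ξ₂) = 8.67 → ξ₁ = 4.335 ξ₂.
Substitute: (2·4.335 + 2) ξ₂ = 219.8 → ξ₂ = 20.6 mol/s, ξ₁ = 89.3 mol/s.
Outlet amounts (n = n₀ + Σ ν·ξ):
  E: 246.4 − 2(89.3) − 2(20.6) = 26.61
  A: 873.6 − 2(89.3) − 1(20.6) = 674.4
  D: 0 + 2(89.3) = 178.6
  B: 0 + 1(20.6) = 20.6
Total out = 900.2 mol/s; y_A = 674.4 / 900.2 = 0.7492.

0.749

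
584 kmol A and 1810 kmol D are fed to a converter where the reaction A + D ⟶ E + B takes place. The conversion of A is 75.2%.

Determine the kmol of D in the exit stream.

A reacted = 0.752 × 584 = 439.2 kmol; ν_A = −1, so ξ = 439.2/1 = 439.2 kmol.
Outlet amounts (n = n₀ + ν ξ):
  A: 584 − 1(439.2) = 144.8
  D: 1810 − 1(439.2) = 1371
  E: 0 + 1(439.2) = 439.2
  B: 0 + 1(439.2) = 439.2

1370 kmol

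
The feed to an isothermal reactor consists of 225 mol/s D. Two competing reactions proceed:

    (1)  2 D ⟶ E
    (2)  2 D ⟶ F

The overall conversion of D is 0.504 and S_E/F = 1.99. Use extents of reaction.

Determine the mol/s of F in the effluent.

Conversion of D: D consumed = 0.504 × 225 = 113.4 mol/s = 2ξ₁ + 2ξ₂.
Selectivity: 1ξ₁ / (1ξ₂) = 1.99 → ξ₁ = 1.99 ξ₂.
Substitute: (2·1.99 + 2) ξ₂ = 113.4 → ξ₂ = 18.96 mol/s, ξ₁ = 37.74 mol/s.
Outlet amounts (n = n₀ + Σ ν·ξ):
  D: 225 − 2(37.74) − 2(18.96) = 111.6
  E: 0 + 1(37.74) = 37.74
  F: 0 + 1(18.96) = 18.96

19 mol/s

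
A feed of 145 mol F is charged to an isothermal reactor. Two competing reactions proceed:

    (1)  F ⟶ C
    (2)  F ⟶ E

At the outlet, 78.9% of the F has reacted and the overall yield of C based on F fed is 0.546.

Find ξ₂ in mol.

Yield of C: 1ξ₁ / 145 = 0.546 → ξ₁ = 79.17 mol.
Conversion of F: 1ξ₁ + 1ξ₂ = 0.789 × 145 = 114.4 → ξ₂ = 35.23 mol.
Outlet amounts (n = n₀ + Σ ν·ξ):
  F: 145 − 1(79.17) − 1(35.23) = 30.59
  C: 0 + 1(79.17) = 79.17
  E: 0 + 1(35.23) = 35.23

ξ₂ = 35.2 mol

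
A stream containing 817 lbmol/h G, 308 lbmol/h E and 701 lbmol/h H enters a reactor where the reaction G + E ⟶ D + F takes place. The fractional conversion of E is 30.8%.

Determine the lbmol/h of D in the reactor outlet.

E reacted = 0.308 × 308 = 94.86 lbmol/h; ν_E = −1, so ξ = 94.86/1 = 94.86 lbmol/h.
Outlet amounts (n = n₀ + ν ξ):
  G: 817 − 1(94.86) = 722.1
  E: 308 − 1(94.86) = 213.1
  D: 0 + 1(94.86) = 94.86
  F: 0 + 1(94.86) = 94.86
  H: 701 (inert)

94.9 lbmol/h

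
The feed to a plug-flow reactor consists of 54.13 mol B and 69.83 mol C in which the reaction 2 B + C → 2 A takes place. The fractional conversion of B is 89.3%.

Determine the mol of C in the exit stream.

B reacted = 0.893 × 54.13 = 48.34 mol; ν_B = −2, so ξ = 48.34/2 = 24.17 mol.
Outlet amounts (n = n₀ + ν ξ):
  B: 54.13 − 2(24.17) = 5.792
  C: 69.83 − 1(24.17) = 45.66
  A: 0 + 2(24.17) = 48.34

45.7 mol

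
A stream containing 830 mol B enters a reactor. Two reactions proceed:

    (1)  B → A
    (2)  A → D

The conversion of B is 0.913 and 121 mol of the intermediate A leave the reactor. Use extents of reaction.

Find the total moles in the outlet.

830 mol

Conversion of B: B consumed = 1ξ₁ = 0.913 × 830 → ξ₁ = 757.8 mol.
A balance: n_A = 0 + 1ξ₁ − 1ξ₂ = 121 → ξ₂ = (1·757.8 − 121)/1 = 636.8 mol.
Outlet amounts (n = n₀ + Σ ν·ξ):
  B: 830 − 1(757.8) = 72.21
  A: 0 + 1(757.8) − 1(636.8) = 121
  D: 0 + 1(636.8) = 636.8
Total out = 72.21 + 121 + 636.8 = 830 mol.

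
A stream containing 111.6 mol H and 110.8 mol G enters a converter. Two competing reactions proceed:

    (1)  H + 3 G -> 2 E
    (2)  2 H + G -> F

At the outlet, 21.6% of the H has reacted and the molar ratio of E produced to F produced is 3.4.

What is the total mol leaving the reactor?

187 mol

Conversion of H: H consumed = 0.216 × 111.6 = 24.11 mol = 1ξ₁ + 2ξ₂.
Selectivity: 2ξ₁ / (1ξ₂) = 3.4 → ξ₁ = 1.7 ξ₂.
Substitute: (1·1.7 + 2) ξ₂ = 24.11 → ξ₂ = 6.515 mol, ξ₁ = 11.08 mol.
Outlet amounts (n = n₀ + Σ ν·ξ):
  H: 111.6 − 1(11.08) − 2(6.515) = 87.49
  G: 110.8 − 3(11.08) − 1(6.515) = 71.06
  E: 0 + 2(11.08) = 22.15
  F: 0 + 1(6.515) = 6.515
Total out = 87.49 + 71.06 + 22.15 + 6.515 = 187.2 mol.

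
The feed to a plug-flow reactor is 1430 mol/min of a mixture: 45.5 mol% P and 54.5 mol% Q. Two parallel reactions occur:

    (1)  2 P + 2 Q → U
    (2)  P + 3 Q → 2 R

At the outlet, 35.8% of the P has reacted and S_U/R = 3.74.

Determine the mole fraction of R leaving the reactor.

Conversion of P: P consumed = 0.358 × 650.6 = 232.9 mol/min = 2ξ₁ + 1ξ₂.
Selectivity: 1ξ₁ / (2ξ₂) = 3.74 → ξ₁ = 7.48 ξ₂.
Substitute: (2·7.48 + 1) ξ₂ = 232.9 → ξ₂ = 14.59 mol/min, ξ₁ = 109.2 mol/min.
Outlet amounts (n = n₀ + Σ ν·ξ):
  P: 650.6 − 2(109.2) − 1(14.59) = 417.7
  Q: 779.4 − 2(109.2) − 3(14.59) = 517.2
  U: 0 + 1(109.2) = 109.2
  R: 0 + 2(14.59) = 29.19
Total out = 1073 mol/min; y_R = 29.19 / 1073 = 0.0272.

0.0272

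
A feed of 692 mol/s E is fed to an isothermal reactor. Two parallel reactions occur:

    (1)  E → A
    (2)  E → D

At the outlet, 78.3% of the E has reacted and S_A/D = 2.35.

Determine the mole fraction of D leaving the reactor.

Conversion of E: E consumed = 0.783 × 692 = 541.8 mol/s = 1ξ₁ + 1ξ₂.
Selectivity: 1ξ₁ / (1ξ₂) = 2.35 → ξ₁ = 2.35 ξ₂.
Substitute: (1·2.35 + 1) ξ₂ = 541.8 → ξ₂ = 161.7 mol/s, ξ₁ = 380.1 mol/s.
Outlet amounts (n = n₀ + Σ ν·ξ):
  E: 692 − 1(380.1) − 1(161.7) = 150.2
  A: 0 + 1(380.1) = 380.1
  D: 0 + 1(161.7) = 161.7
Total out = 692 mol/s; y_D = 161.7 / 692 = 0.2337.

0.234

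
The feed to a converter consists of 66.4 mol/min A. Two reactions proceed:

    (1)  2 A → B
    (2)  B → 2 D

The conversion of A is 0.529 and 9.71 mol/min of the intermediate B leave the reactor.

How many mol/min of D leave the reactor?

Conversion of A: A consumed = 2ξ₁ = 0.529 × 66.4 → ξ₁ = 17.56 mol/min.
B balance: n_B = 0 + 1ξ₁ − 1ξ₂ = 9.71 → ξ₂ = (1·17.56 − 9.71)/1 = 7.853 mol/min.
Outlet amounts (n = n₀ + Σ ν·ξ):
  A: 66.4 − 2(17.56) = 31.27
  B: 0 + 1(17.56) − 1(7.853) = 9.71
  D: 0 + 2(7.853) = 15.71

15.7 mol/min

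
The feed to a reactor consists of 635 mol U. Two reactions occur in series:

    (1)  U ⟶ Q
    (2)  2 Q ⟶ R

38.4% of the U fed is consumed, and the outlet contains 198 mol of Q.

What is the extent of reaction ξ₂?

Conversion of U: U consumed = 1ξ₁ = 0.384 × 635 → ξ₁ = 243.8 mol.
Q balance: n_Q = 0 + 1ξ₁ − 2ξ₂ = 198 → ξ₂ = (1·243.8 − 198)/2 = 22.92 mol.
Outlet amounts (n = n₀ + Σ ν·ξ):
  U: 635 − 1(243.8) = 391.2
  Q: 0 + 1(243.8) − 2(22.92) = 198
  R: 0 + 1(22.92) = 22.92

ξ₂ = 22.9 mol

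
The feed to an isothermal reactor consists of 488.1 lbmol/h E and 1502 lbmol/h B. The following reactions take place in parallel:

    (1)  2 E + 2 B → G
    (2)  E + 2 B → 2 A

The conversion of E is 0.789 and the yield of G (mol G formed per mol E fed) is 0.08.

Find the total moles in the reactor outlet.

1570 lbmol/h

Yield of G: 1ξ₁ / 488.1 = 0.08 → ξ₁ = 39.05 lbmol/h.
Conversion of E: 2ξ₁ + 1ξ₂ = 0.789 × 488.1 = 385.1 → ξ₂ = 307 lbmol/h.
Outlet amounts (n = n₀ + Σ ν·ξ):
  E: 488.1 − 2(39.05) − 1(307) = 103
  B: 1502 − 2(39.05) − 2(307) = 809.9
  G: 0 + 1(39.05) = 39.05
  A: 0 + 2(307) = 614
Total out = 103 + 809.9 + 39.05 + 614 = 1566 lbmol/h.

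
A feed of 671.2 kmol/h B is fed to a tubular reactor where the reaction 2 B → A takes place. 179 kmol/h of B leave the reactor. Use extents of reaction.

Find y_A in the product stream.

0.579

For B: n = n₀ − 2ξ → 179 = 671.2 − 2ξ, giving ξ = 246.1 kmol/h.
Outlet amounts (n = n₀ + ν ξ):
  B: 671.2 − 2(246.1) = 179
  A: 0 + 1(246.1) = 246.1
Total out = 425.1 kmol/h; y_A = 246.1 / 425.1 = 0.5789.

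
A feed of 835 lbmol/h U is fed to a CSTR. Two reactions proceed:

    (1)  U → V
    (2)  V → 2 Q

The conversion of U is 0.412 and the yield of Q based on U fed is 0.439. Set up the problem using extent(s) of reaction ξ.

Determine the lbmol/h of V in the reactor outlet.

161 lbmol/h

Conversion of U: U consumed = 1ξ₁ = 0.412 × 835 → ξ₁ = 344 lbmol/h.
Yield of Q: 2ξ₂ / 835 = 0.439 → ξ₂ = 183.3 lbmol/h.
Outlet amounts (n = n₀ + Σ ν·ξ):
  U: 835 − 1(344) = 491
  V: 0 + 1(344) − 1(183.3) = 160.7
  Q: 0 + 2(183.3) = 366.6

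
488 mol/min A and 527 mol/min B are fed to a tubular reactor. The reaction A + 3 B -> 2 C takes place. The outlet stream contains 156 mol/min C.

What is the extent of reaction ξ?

ξ = 78 mol/min

For C: n = n₀ + 2ξ → 156 = 0 + 2ξ, giving ξ = 78 mol/min.
Outlet amounts (n = n₀ + ν ξ):
  A: 488 − 1(78) = 410
  B: 527 − 3(78) = 293
  C: 0 + 2(78) = 156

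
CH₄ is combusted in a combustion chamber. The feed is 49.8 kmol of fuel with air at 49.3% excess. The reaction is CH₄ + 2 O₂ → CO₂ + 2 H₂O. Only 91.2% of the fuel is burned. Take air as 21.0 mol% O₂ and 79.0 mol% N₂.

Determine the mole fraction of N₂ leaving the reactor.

Stoichiometric O₂ = 2 × 49.8 = 99.6 kmol; O₂ fed = 99.6 × 1.493 = 148.7 kmol.
N₂ fed = 148.7 × 79/21 = 559.4 kmol.
Fuel reacted = 0.912 × 49.8 → ξ = 45.42 kmol.
Outlet (n = n₀ + ν ξ):
  CH₄: 49.8 − 1(45.42) = 4.382
  O₂: 148.7 − 2(45.42) = 57.87
  N₂: 559.4 (inert)
  CO₂: 0 + 1(45.42) = 45.42
  H₂O: 0 + 2(45.42) = 90.84
Total out = 757.9 kmol; y_N₂ = 559.4 / 757.9 = 0.7381.

0.738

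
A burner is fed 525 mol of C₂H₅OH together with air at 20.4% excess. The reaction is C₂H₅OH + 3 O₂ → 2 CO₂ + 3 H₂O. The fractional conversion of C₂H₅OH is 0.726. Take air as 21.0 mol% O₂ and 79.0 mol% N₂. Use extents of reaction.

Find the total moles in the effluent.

9940 mol

Stoichiometric O₂ = 3 × 525 = 1575 mol; O₂ fed = 1575 × 1.204 = 1896 mol.
N₂ fed = 1896 × 79/21 = 7134 mol.
Fuel reacted = 0.726 × 525 → ξ = 381.1 mol.
Outlet (n = n₀ + ν ξ):
  C₂H₅OH: 525 − 1(381.1) = 143.9
  O₂: 1896 − 3(381.1) = 752.9
  N₂: 7134 (inert)
  CO₂: 0 + 2(381.1) = 762.3
  H₂O: 0 + 3(381.1) = 1143
Total out = 143.9 + 752.9 + 7134 + 762.3 + 1143 = 9936 mol.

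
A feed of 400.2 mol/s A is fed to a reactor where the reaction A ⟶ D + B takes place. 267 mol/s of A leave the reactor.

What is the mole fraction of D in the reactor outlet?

For A: n = n₀ − 1ξ → 267 = 400.2 − 1ξ, giving ξ = 133.2 mol/s.
Outlet amounts (n = n₀ + ν ξ):
  A: 400.2 − 1(133.2) = 267
  D: 0 + 1(133.2) = 133.2
  B: 0 + 1(133.2) = 133.2
Total out = 533.4 mol/s; y_D = 133.2 / 533.4 = 0.2497.

0.25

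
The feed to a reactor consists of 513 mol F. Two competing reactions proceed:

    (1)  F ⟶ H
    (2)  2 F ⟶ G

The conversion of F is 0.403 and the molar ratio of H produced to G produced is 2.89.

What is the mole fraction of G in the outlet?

0.0898

Conversion of F: F consumed = 0.403 × 513 = 206.7 mol = 1ξ₁ + 2ξ₂.
Selectivity: 1ξ₁ / (1ξ₂) = 2.89 → ξ₁ = 2.89 ξ₂.
Substitute: (1·2.89 + 2) ξ₂ = 206.7 → ξ₂ = 42.28 mol, ξ₁ = 122.2 mol.
Outlet amounts (n = n₀ + Σ ν·ξ):
  F: 513 − 1(122.2) − 2(42.28) = 306.3
  H: 0 + 1(122.2) = 122.2
  G: 0 + 1(42.28) = 42.28
Total out = 470.7 mol; y_G = 42.28 / 470.7 = 0.08982.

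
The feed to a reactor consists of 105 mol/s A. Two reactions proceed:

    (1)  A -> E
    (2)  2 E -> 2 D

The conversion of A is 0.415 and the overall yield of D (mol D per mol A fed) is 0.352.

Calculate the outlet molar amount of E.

Conversion of A: A consumed = 1ξ₁ = 0.415 × 105 → ξ₁ = 43.57 mol/s.
Yield of D: 2ξ₂ / 105 = 0.352 → ξ₂ = 18.48 mol/s.
Outlet amounts (n = n₀ + Σ ν·ξ):
  A: 105 − 1(43.57) = 61.43
  E: 0 + 1(43.57) − 2(18.48) = 6.615
  D: 0 + 2(18.48) = 36.96

6.61 mol/s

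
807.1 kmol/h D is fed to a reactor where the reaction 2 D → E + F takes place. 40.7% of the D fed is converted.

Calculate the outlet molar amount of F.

164 kmol/h

D reacted = 0.407 × 807.1 = 328.5 kmol/h; ν_D = −2, so ξ = 328.5/2 = 164.2 kmol/h.
Outlet amounts (n = n₀ + ν ξ):
  D: 807.1 − 2(164.2) = 478.6
  E: 0 + 1(164.2) = 164.2
  F: 0 + 1(164.2) = 164.2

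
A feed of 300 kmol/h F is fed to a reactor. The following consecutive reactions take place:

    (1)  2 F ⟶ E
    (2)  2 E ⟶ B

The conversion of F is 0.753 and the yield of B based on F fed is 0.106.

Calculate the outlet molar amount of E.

49.4 kmol/h

Conversion of F: F consumed = 2ξ₁ = 0.753 × 300 → ξ₁ = 113 kmol/h.
Yield of B: 1ξ₂ / 300 = 0.106 → ξ₂ = 31.8 kmol/h.
Outlet amounts (n = n₀ + Σ ν·ξ):
  F: 300 − 2(113) = 74.1
  E: 0 + 1(113) − 2(31.8) = 49.35
  B: 0 + 1(31.8) = 31.8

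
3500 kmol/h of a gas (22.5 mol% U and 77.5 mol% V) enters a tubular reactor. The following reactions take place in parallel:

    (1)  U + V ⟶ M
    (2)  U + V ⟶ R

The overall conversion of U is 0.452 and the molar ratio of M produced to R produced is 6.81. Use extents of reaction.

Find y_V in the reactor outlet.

Conversion of U: U consumed = 0.452 × 787.5 = 355.9 kmol/h = 1ξ₁ + 1ξ₂.
Selectivity: 1ξ₁ / (1ξ₂) = 6.81 → ξ₁ = 6.81 ξ₂.
Substitute: (1·6.81 + 1) ξ₂ = 355.9 → ξ₂ = 45.58 kmol/h, ξ₁ = 310.4 kmol/h.
Outlet amounts (n = n₀ + Σ ν·ξ):
  U: 787.5 − 1(310.4) − 1(45.58) = 431.6
  V: 2712 − 1(310.4) − 1(45.58) = 2357
  M: 0 + 1(310.4) = 310.4
  R: 0 + 1(45.58) = 45.58
Total out = 3144 kmol/h; y_V = 2357 / 3144 = 0.7495.

0.75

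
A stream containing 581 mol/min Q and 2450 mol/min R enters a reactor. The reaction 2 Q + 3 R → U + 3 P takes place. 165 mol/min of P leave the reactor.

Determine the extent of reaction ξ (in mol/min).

ξ = 55 mol/min

For P: n = n₀ + 3ξ → 165 = 0 + 3ξ, giving ξ = 55 mol/min.
Outlet amounts (n = n₀ + ν ξ):
  Q: 581 − 2(55) = 471
  R: 2450 − 3(55) = 2285
  U: 0 + 1(55) = 55
  P: 0 + 3(55) = 165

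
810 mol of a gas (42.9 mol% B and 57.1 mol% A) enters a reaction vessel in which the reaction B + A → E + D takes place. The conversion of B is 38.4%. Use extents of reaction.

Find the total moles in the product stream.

B reacted = 0.384 × 347.5 = 133.4 mol; ν_B = −1, so ξ = 133.4/1 = 133.4 mol.
Outlet amounts (n = n₀ + ν ξ):
  B: 347.5 − 1(133.4) = 214.1
  A: 462.5 − 1(133.4) = 329.1
  E: 0 + 1(133.4) = 133.4
  D: 0 + 1(133.4) = 133.4
Total out = 214.1 + 329.1 + 133.4 + 133.4 = 810 mol.

810 mol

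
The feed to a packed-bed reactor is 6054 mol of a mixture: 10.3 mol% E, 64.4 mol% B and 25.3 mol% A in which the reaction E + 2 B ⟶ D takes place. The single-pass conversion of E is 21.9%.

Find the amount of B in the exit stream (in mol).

3630 mol

E reacted = 0.219 × 623.6 = 136.6 mol; ν_E = −1, so ξ = 136.6/1 = 136.6 mol.
Outlet amounts (n = n₀ + ν ξ):
  E: 623.6 − 1(136.6) = 487
  B: 3899 − 2(136.6) = 3626
  D: 0 + 1(136.6) = 136.6
  A: 1532 (inert)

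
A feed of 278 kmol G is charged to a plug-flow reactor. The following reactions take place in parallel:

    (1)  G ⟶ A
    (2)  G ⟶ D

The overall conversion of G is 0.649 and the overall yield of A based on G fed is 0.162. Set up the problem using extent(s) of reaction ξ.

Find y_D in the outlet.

Yield of A: 1ξ₁ / 278 = 0.162 → ξ₁ = 45.04 kmol.
Conversion of G: 1ξ₁ + 1ξ₂ = 0.649 × 278 = 180.4 → ξ₂ = 135.4 kmol.
Outlet amounts (n = n₀ + Σ ν·ξ):
  G: 278 − 1(45.04) − 1(135.4) = 97.58
  A: 0 + 1(45.04) = 45.04
  D: 0 + 1(135.4) = 135.4
Total out = 278 kmol; y_D = 135.4 / 278 = 0.487.

0.487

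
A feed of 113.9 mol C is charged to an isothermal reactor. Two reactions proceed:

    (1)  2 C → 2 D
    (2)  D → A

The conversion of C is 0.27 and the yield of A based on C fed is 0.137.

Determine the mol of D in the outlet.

15.1 mol

Conversion of C: C consumed = 2ξ₁ = 0.27 × 113.9 → ξ₁ = 15.38 mol.
Yield of A: 1ξ₂ / 113.9 = 0.137 → ξ₂ = 15.6 mol.
Outlet amounts (n = n₀ + Σ ν·ξ):
  C: 113.9 − 2(15.38) = 83.15
  D: 0 + 2(15.38) − 1(15.6) = 15.15
  A: 0 + 1(15.6) = 15.6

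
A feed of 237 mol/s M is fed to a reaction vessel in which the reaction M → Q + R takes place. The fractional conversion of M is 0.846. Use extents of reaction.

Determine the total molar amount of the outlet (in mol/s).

M reacted = 0.846 × 237 = 200.5 mol/s; ν_M = −1, so ξ = 200.5/1 = 200.5 mol/s.
Outlet amounts (n = n₀ + ν ξ):
  M: 237 − 1(200.5) = 36.5
  Q: 0 + 1(200.5) = 200.5
  R: 0 + 1(200.5) = 200.5
Total out = 36.5 + 200.5 + 200.5 = 437.5 mol/s.

438 mol/s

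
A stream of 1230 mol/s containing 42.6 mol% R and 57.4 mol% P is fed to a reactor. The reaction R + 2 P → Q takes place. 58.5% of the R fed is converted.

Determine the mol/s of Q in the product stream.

R reacted = 0.585 × 524 = 306.5 mol/s; ν_R = −1, so ξ = 306.5/1 = 306.5 mol/s.
Outlet amounts (n = n₀ + ν ξ):
  R: 524 − 1(306.5) = 217.5
  P: 706 − 2(306.5) = 92.96
  Q: 0 + 1(306.5) = 306.5

307 mol/s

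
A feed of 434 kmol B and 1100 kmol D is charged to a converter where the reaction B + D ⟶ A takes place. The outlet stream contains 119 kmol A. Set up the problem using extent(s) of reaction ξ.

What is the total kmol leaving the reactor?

1420 kmol

For A: n = n₀ + 1ξ → 119 = 0 + 1ξ, giving ξ = 119 kmol.
Outlet amounts (n = n₀ + ν ξ):
  B: 434 − 1(119) = 315
  D: 1100 − 1(119) = 981
  A: 0 + 1(119) = 119
Total out = 315 + 981 + 119 = 1415 kmol.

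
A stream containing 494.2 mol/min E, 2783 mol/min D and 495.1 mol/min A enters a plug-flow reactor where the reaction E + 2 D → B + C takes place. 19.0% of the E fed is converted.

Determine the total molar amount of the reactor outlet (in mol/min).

3680 mol/min

E reacted = 0.19 × 494.2 = 93.9 mol/min; ν_E = −1, so ξ = 93.9/1 = 93.9 mol/min.
Outlet amounts (n = n₀ + ν ξ):
  E: 494.2 − 1(93.9) = 400.3
  D: 2783 − 2(93.9) = 2595
  B: 0 + 1(93.9) = 93.9
  C: 0 + 1(93.9) = 93.9
  A: 495.1 (inert)
Total out = 400.3 + 2595 + 93.9 + 93.9 + 495.1 = 3678 mol/min.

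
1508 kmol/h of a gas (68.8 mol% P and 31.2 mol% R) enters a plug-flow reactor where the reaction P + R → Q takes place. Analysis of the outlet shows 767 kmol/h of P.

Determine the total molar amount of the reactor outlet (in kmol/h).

For P: n = n₀ − 1ξ → 767 = 1038 − 1ξ, giving ξ = 270.5 kmol/h.
Outlet amounts (n = n₀ + ν ξ):
  P: 1038 − 1(270.5) = 767
  R: 470.5 − 1(270.5) = 200
  Q: 0 + 1(270.5) = 270.5
Total out = 767 + 200 + 270.5 = 1237 kmol/h.

1240 kmol/h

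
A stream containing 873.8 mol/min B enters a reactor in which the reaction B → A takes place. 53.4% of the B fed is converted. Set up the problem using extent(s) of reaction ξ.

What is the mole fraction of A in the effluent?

0.534

B reacted = 0.534 × 873.8 = 466.6 mol/min; ν_B = −1, so ξ = 466.6/1 = 466.6 mol/min.
Outlet amounts (n = n₀ + ν ξ):
  B: 873.8 − 1(466.6) = 407.2
  A: 0 + 1(466.6) = 466.6
Total out = 873.8 mol/min; y_A = 466.6 / 873.8 = 0.534.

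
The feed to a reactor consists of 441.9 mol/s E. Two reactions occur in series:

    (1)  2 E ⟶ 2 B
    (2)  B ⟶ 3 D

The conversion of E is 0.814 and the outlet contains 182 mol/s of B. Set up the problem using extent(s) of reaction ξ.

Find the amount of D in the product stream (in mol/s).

Conversion of E: E consumed = 2ξ₁ = 0.814 × 441.9 → ξ₁ = 179.9 mol/s.
B balance: n_B = 0 + 2ξ₁ − 1ξ₂ = 182 → ξ₂ = (2·179.9 − 182)/1 = 177.7 mol/s.
Outlet amounts (n = n₀ + Σ ν·ξ):
  E: 441.9 − 2(179.9) = 82.19
  B: 0 + 2(179.9) − 1(177.7) = 182
  D: 0 + 3(177.7) = 533.1

533 mol/s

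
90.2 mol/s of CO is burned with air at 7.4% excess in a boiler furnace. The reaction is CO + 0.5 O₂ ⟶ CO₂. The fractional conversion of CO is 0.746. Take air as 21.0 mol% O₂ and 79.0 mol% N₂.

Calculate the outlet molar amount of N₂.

182 mol/s

Stoichiometric O₂ = 0.5 × 90.2 = 45.1 mol/s; O₂ fed = 45.1 × 1.074 = 48.44 mol/s.
N₂ fed = 48.44 × 79/21 = 182.2 mol/s.
Fuel reacted = 0.746 × 90.2 → ξ = 67.29 mol/s.
Outlet (n = n₀ + ν ξ):
  CO: 90.2 − 1(67.29) = 22.91
  O₂: 48.44 − 0.5(67.29) = 14.79
  N₂: 182.2 (inert)
  CO₂: 0 + 1(67.29) = 67.29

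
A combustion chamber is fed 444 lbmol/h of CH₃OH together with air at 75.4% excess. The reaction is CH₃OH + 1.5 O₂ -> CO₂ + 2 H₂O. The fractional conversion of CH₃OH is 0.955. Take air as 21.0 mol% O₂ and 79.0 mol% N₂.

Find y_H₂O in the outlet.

Stoichiometric O₂ = 1.5 × 444 = 666 lbmol/h; O₂ fed = 666 × 1.754 = 1168 lbmol/h.
N₂ fed = 1168 × 79/21 = 4395 lbmol/h.
Fuel reacted = 0.955 × 444 → ξ = 424 lbmol/h.
Outlet (n = n₀ + ν ξ):
  CH₃OH: 444 − 1(424) = 19.98
  O₂: 1168 − 1.5(424) = 532.1
  N₂: 4395 (inert)
  CO₂: 0 + 1(424) = 424
  H₂O: 0 + 2(424) = 848
Total out = 6219 lbmol/h; y_H₂O = 848 / 6219 = 0.1364.

0.136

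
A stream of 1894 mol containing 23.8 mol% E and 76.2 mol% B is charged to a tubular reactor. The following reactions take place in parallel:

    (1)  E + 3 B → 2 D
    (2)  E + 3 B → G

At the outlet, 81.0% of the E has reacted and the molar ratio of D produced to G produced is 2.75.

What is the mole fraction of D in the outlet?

0.419

Conversion of E: E consumed = 0.81 × 450.8 = 365.1 mol = 1ξ₁ + 1ξ₂.
Selectivity: 2ξ₁ / (1ξ₂) = 2.75 → ξ₁ = 1.375 ξ₂.
Substitute: (1·1.375 + 1) ξ₂ = 365.1 → ξ₂ = 153.7 mol, ξ₁ = 211.4 mol.
Outlet amounts (n = n₀ + Σ ν·ξ):
  E: 450.8 − 1(211.4) − 1(153.7) = 85.65
  B: 1443 − 3(211.4) − 3(153.7) = 347.9
  D: 0 + 2(211.4) = 422.8
  G: 0 + 1(153.7) = 153.7
Total out = 1010 mol; y_D = 422.8 / 1010 = 0.4186.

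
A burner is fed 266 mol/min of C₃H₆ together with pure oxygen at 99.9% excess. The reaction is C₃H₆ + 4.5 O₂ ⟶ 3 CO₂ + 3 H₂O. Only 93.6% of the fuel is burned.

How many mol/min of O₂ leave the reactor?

Stoichiometric O₂ = 4.5 × 266 = 1197 mol/min; O₂ fed = 1197 × 1.999 = 2393 mol/min.
Fuel reacted = 0.936 × 266 → ξ = 249 mol/min.
Outlet (n = n₀ + ν ξ):
  C₃H₆: 266 − 1(249) = 17.02
  O₂: 2393 − 4.5(249) = 1272
  CO₂: 0 + 3(249) = 746.9
  H₂O: 0 + 3(249) = 746.9

1270 mol/min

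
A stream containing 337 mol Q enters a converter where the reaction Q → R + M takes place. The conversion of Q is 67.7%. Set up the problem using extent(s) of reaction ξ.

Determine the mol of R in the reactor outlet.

Q reacted = 0.677 × 337 = 228.1 mol; ν_Q = −1, so ξ = 228.1/1 = 228.1 mol.
Outlet amounts (n = n₀ + ν ξ):
  Q: 337 − 1(228.1) = 108.9
  R: 0 + 1(228.1) = 228.1
  M: 0 + 1(228.1) = 228.1

228 mol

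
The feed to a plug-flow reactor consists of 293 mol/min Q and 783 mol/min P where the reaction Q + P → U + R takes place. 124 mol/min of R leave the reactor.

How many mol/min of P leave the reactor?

659 mol/min

For R: n = n₀ + 1ξ → 124 = 0 + 1ξ, giving ξ = 124 mol/min.
Outlet amounts (n = n₀ + ν ξ):
  Q: 293 − 1(124) = 169
  P: 783 − 1(124) = 659
  U: 0 + 1(124) = 124
  R: 0 + 1(124) = 124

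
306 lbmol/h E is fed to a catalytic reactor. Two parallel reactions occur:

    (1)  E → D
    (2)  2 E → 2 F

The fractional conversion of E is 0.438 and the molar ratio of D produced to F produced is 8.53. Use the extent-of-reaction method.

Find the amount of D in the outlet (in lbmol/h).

120 lbmol/h

Conversion of E: E consumed = 0.438 × 306 = 134 lbmol/h = 1ξ₁ + 2ξ₂.
Selectivity: 1ξ₁ / (2ξ₂) = 8.53 → ξ₁ = 17.06 ξ₂.
Substitute: (1·17.06 + 2) ξ₂ = 134 → ξ₂ = 7.032 lbmol/h, ξ₁ = 120 lbmol/h.
Outlet amounts (n = n₀ + Σ ν·ξ):
  E: 306 − 1(120) − 2(7.032) = 172
  D: 0 + 1(120) = 120
  F: 0 + 2(7.032) = 14.06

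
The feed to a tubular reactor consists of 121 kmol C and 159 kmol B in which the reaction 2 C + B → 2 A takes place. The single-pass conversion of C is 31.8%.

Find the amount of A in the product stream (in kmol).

C reacted = 0.318 × 121 = 38.48 kmol; ν_C = −2, so ξ = 38.48/2 = 19.24 kmol.
Outlet amounts (n = n₀ + ν ξ):
  C: 121 − 2(19.24) = 82.52
  B: 159 − 1(19.24) = 139.8
  A: 0 + 2(19.24) = 38.48

38.5 kmol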